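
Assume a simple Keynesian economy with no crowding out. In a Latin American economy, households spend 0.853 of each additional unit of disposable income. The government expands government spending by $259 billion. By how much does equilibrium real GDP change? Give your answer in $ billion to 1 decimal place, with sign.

Government-spending multiplier = 1/(1 − MPC) = 1/(1 − 0.853) = 1/0.147 ≈ 6.803.
ΔY = k × ΔG = (+$259 billion) / 0.147 ≈ +$1,761.9 billion.

+$1,761.9 billion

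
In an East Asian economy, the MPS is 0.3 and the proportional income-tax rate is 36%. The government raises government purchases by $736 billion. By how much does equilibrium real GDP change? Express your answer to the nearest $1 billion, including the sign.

+$1,333 billion

MPC = 1 − MPS = 1 − 0.3 = 0.7.
Government-spending multiplier = 1/(1 − c(1−t)) = 1/(1 − 0.7×0.64) = 1/0.552 ≈ 1.812.
ΔY = k × ΔG = (+$736 billion) / 0.552 ≈ +$1,333 billion.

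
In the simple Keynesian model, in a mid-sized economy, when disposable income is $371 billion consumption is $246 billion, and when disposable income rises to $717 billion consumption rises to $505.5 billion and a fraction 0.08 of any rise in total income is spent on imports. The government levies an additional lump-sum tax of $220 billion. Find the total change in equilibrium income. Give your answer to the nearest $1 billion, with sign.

MPC = ΔC/ΔYd = (505.5 − 246)/(717 − 371) = 259.5/346 = 0.75.
A lump-sum tax change of +$220 billion shifts disposable income by −$220 billion; first-round consumption changes by −c × ΔT = −0.75 × (+$220 billion) = −$165 billion.
Expenditure multiplier = 1/(1 − c + m) = 1/(1 − 0.75 + 0.08) = 1/0.33 ≈ 3.03.
The tax multiplier is −c × k ≈ −2.273, so ΔY = k × (−c·ΔT) = (−$165 billion) / 0.33 = −$500 billion.

−$500 billion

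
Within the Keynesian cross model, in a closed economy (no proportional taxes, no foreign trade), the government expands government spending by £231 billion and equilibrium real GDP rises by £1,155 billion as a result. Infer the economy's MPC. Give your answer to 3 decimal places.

0.800

Implied spending multiplier k = ΔY/ΔG = 1,155/231 = 5.
Since k = 1/(1 − MPC), MPC = 1 − 1/k = 1 − ΔG/ΔY = 1 − 231/1,155 = 0.800.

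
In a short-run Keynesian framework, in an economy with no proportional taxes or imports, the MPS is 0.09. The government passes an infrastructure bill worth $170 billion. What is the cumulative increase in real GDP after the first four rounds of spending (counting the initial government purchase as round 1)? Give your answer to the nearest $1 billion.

MPC = 1 − MPS = 1 − 0.09 = 0.91.
Round 1 adds ΔG = $170 billion; each later round is MPC = 0.91 times the previous.
After 4 rounds: 170 + 154.7 + 140.777 + 128.10707 = ΔG·(1 − c^4)/(1 − c) = 170 × (1 − 0.68574961)/0.09 ≈ $594 billion.

$594 billion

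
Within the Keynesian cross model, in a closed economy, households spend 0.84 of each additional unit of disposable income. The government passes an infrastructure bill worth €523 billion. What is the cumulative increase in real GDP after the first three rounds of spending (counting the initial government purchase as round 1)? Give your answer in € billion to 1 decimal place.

€1,331.3 billion

Round 1 adds ΔG = €523 billion; each later round is MPC = 0.84 times the previous.
After 3 rounds: 523 + 439.32 + 369.0288 = ΔG·(1 − c^3)/(1 − c) = 523 × (1 − 0.592704)/0.16 ≈ €1,331.3 billion.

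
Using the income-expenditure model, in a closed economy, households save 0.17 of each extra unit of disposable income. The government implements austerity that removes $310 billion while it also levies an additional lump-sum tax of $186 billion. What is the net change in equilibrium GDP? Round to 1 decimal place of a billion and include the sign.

MPC = 1 − MPS = 1 − 0.17 = 0.83.
Expenditure multiplier = 1/(1 − MPC) = 1/(1 − 0.83) = 1/0.17 ≈ 5.882.
ΔG contributes k·ΔG = (−$310 billion) / 0.17 ≈ −$1,823.5 billion.
ΔT of +$186 billion changes first-round spending by −c·ΔT = −$154.38 billion, contributing k·(−c·ΔT) = (−$154.38 billion) / 0.17 ≈ −$908.1 billion.
Net ΔY = k(ΔG − c·ΔT) = (−$464.38 billion) / 0.17 ≈ −$2,731.6 billion.

−$2,731.6 billion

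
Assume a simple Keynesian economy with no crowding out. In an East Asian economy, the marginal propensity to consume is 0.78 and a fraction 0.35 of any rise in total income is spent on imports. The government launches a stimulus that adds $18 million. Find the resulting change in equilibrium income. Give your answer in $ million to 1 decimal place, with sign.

Spending multiplier = 1/(1 − c + m) = 1/(1 − 0.78 + 0.35) = 1/0.57 ≈ 1.754.
ΔY = k × ΔG = (+$18 million) / 0.57 ≈ +$31.6 million.

+$31.6 million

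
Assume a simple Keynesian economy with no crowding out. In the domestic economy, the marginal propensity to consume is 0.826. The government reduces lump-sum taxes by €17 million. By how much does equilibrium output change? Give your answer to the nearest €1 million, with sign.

A lump-sum tax change of −€17 million shifts disposable income by +€17 million; first-round consumption changes by −c × ΔT = −0.826 × (−€17 million) = +€14.042 million.
Expenditure multiplier = 1/(1 − MPC) = 1/(1 − 0.826) = 1/0.174 ≈ 5.747.
The tax multiplier is −c × k ≈ −4.747, so ΔY = k × (−c·ΔT) = (+€14.042 million) / 0.174 ≈ +€81 million.

+€81 million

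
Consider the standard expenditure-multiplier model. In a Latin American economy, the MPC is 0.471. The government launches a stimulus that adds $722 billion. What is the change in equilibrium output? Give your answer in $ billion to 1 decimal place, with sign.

+$1,364.8 billion

Expenditure multiplier = 1/(1 − MPC) = 1/(1 − 0.471) = 1/0.529 ≈ 1.89.
ΔY = k × ΔG = (+$722 billion) / 0.529 ≈ +$1,364.8 billion.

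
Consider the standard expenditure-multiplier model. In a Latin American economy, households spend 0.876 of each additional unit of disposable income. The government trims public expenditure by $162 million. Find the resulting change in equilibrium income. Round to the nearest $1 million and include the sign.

Expenditure multiplier = 1/(1 − MPC) = 1/(1 − 0.876) = 1/0.124 ≈ 8.065.
ΔY = k × ΔG = (−$162 million) / 0.124 ≈ −$1,306 million.

−$1,306 million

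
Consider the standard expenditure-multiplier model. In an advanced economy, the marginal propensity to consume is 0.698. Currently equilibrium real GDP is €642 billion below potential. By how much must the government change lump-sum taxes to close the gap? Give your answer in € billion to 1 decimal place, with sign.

−€277.8 billion

Spending multiplier = 1/(1 − MPC) = 1/(1 − 0.698) = 1/0.302 ≈ 3.311.
Tax multiplier = −c·k = −0.698/0.302 ≈ −2.311. Need ΔY = +€642 billion, so ΔT = ΔY/(−c·k) = −(+€642 billion) × 0.302 / 0.698 ≈ −€277.8 billion.
The government should cut lump-sum taxes by €277.8 billion.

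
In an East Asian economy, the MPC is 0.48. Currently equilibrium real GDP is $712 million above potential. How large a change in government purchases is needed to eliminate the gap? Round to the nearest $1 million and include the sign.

−$370 million

Spending multiplier = 1/(1 − MPC) = 1/(1 − 0.48) = 1/0.52 ≈ 1.923.
Need ΔY = −$712 million, so ΔG = ΔY/k = (−$712 million) × 0.52 ≈ −$370 million.
The government should cut government purchases by $370 million.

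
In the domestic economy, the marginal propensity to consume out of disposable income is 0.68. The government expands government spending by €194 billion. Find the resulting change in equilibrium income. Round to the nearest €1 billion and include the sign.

Government-spending multiplier = 1/(1 − MPC) = 1/(1 − 0.68) = 1/0.32 = 3.125.
ΔY = k × ΔG = (+€194 billion) / 0.32 ≈ +€606 billion.

+€606 billion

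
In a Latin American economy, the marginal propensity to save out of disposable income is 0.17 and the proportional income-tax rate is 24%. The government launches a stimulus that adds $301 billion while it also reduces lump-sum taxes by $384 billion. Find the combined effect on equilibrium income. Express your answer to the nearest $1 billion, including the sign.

MPC = 1 − MPS = 1 − 0.17 = 0.83.
Expenditure multiplier = 1/(1 − c(1−t)) = 1/(1 − 0.83×0.76) = 1/0.3692 ≈ 2.709.
ΔG contributes k·ΔG = (+$301 billion) / 0.3692 ≈ +$815.3 billion.
ΔT of −$384 billion changes first-round spending by −c·ΔT = +$318.72 billion, contributing k·(−c·ΔT) = (+$318.72 billion) / 0.3692 ≈ +$863.3 billion.
Net ΔY = k(ΔG − c·ΔT) = (+$619.72 billion) / 0.3692 ≈ +$1,679 billion.

+$1,679 billion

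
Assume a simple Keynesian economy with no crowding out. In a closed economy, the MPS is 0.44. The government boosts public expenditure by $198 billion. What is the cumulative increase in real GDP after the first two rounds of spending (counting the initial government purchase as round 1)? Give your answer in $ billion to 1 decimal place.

$308.9 billion

MPC = 1 − MPS = 1 − 0.44 = 0.56.
Round 1 adds ΔG = $198 billion; each later round is MPC = 0.56 times the previous.
After 2 rounds: 198 + 110.88 = ΔG·(1 − c^2)/(1 − c) = 198 × (1 − 0.3136)/0.44 ≈ $308.9 billion.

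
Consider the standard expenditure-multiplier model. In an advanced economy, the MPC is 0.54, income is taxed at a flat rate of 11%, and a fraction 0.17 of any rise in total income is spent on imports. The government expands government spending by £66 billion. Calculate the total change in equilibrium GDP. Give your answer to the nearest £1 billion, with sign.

+£96 billion

Government-spending multiplier = 1/(1 − c(1−t) + m) = 1/(1 − 0.54×0.89 + 0.17) = 1/0.6894 ≈ 1.451.
ΔY = k × ΔG = (+£66 billion) / 0.6894 ≈ +£96 billion.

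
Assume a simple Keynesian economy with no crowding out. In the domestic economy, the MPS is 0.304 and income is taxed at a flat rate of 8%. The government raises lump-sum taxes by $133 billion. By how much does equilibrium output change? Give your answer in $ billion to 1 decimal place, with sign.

−$257.4 billion

MPC = 1 − MPS = 1 − 0.304 = 0.696.
A lump-sum tax change of +$133 billion shifts disposable income by −$133 billion; first-round consumption changes by −c × ΔT = −0.696 × (+$133 billion) = −$92.568 billion.
Expenditure multiplier = 1/(1 − c(1−t)) = 1/(1 − 0.696×0.92) = 1/0.35968 ≈ 2.78.
The tax multiplier is −c × k ≈ −1.935, so ΔY = k × (−c·ΔT) = (−$92.568 billion) / 0.35968 ≈ −$257.4 billion.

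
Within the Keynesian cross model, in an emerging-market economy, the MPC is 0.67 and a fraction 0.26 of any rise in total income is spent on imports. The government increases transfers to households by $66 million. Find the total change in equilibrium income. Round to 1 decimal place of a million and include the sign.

The transfer change shifts disposable income by +$66 million, so first-round consumption changes by c·ΔTR = 0.67 × (+$66 million) = +$44.22 million.
Expenditure multiplier = 1/(1 − c + m) = 1/(1 − 0.67 + 0.26) = 1/0.59 ≈ 1.695.
The transfer multiplier is c × k ≈ 1.136, so ΔY = k × (c·ΔTR) = (+$44.22 million) / 0.59 ≈ +$74.9 million.

+$74.9 million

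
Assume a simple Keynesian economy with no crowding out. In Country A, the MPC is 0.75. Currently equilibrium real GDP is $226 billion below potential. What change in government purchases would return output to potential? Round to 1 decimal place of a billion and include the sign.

+$56.5 billion

Spending multiplier = 1/(1 − MPC) = 1/(1 − 0.75) = 1/0.25 = 4.
Need ΔY = +$226 billion, so ΔG = ΔY/k = (+$226 billion) × 0.25 = +$56.5 billion.
The government should increase government purchases by $56.5 billion.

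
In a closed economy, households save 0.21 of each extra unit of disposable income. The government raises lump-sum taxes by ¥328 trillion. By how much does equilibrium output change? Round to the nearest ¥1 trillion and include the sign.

−¥1,234 trillion

MPC = 1 − MPS = 1 − 0.21 = 0.79.
A lump-sum tax change of +¥328 trillion shifts disposable income by −¥328 trillion; first-round consumption changes by −c × ΔT = −0.79 × (+¥328 trillion) = −¥259.12 trillion.
Expenditure multiplier = 1/(1 − MPC) = 1/(1 − 0.79) = 1/0.21 ≈ 4.762.
The tax multiplier is −c × k ≈ −3.762, so ΔY = k × (−c·ΔT) = (−¥259.12 trillion) / 0.21 ≈ −¥1,234 trillion.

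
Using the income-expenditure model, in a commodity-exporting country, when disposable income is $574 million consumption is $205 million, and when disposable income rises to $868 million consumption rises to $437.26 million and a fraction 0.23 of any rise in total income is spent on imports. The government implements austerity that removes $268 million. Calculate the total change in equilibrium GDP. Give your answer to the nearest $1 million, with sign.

MPC = ΔC/ΔYd = (437.26 − 205)/(868 − 574) = 232.26/294 = 0.79.
Expenditure multiplier = 1/(1 − c + m) = 1/(1 − 0.79 + 0.23) = 1/0.44 ≈ 2.273.
ΔY = k × ΔG = (−$268 million) / 0.44 ≈ −$609 million.

−$609 million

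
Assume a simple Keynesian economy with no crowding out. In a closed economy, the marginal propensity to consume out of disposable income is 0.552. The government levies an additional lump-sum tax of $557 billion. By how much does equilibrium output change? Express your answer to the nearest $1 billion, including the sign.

−$686 billion

A lump-sum tax change of +$557 billion shifts disposable income by −$557 billion; first-round consumption changes by −c × ΔT = −0.552 × (+$557 billion) = −$307.464 billion.
Expenditure multiplier = 1/(1 − MPC) = 1/(1 − 0.552) = 1/0.448 ≈ 2.232.
The tax multiplier is −c × k ≈ −1.232, so ΔY = k × (−c·ΔT) = (−$307.464 billion) / 0.448 ≈ −$686 billion.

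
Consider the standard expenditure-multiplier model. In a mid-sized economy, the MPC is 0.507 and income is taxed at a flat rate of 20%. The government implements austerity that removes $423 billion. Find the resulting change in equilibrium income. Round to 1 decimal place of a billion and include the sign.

Spending multiplier = 1/(1 − c(1−t)) = 1/(1 − 0.507×0.8) = 1/0.5944 ≈ 1.682.
ΔY = k × ΔG = (−$423 billion) / 0.5944 ≈ −$711.6 billion.

−$711.6 billion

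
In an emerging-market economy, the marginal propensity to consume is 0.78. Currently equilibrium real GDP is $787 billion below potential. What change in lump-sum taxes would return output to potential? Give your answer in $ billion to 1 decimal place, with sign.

Spending multiplier = 1/(1 − MPC) = 1/(1 − 0.78) = 1/0.22 ≈ 4.545.
Tax multiplier = −c·k = −0.78/0.22 ≈ −3.545. Need ΔY = +$787 billion, so ΔT = ΔY/(−c·k) = −(+$787 billion) × 0.22 / 0.78 ≈ −$222 billion.
The government should cut lump-sum taxes by $222 billion.

−$222.0 billion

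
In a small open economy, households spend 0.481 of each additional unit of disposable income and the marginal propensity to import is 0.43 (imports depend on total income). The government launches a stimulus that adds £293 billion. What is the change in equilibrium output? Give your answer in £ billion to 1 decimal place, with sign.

Expenditure multiplier = 1/(1 − c + m) = 1/(1 − 0.481 + 0.43) = 1/0.949 ≈ 1.054.
ΔY = k × ΔG = (+£293 billion) / 0.949 ≈ +£308.7 billion.

+£308.7 billion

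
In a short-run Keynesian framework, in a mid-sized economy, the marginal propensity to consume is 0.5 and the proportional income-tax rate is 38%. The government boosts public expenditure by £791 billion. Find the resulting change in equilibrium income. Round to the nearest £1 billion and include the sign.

+£1,146 billion

Government-spending multiplier = 1/(1 − c(1−t)) = 1/(1 − 0.5×0.62) = 1/0.69 ≈ 1.449.
ΔY = k × ΔG = (+£791 billion) / 0.69 ≈ +£1,146 billion.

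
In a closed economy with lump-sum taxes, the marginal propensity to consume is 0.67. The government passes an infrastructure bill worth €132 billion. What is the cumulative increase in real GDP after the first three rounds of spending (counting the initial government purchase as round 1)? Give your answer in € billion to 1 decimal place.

€279.7 billion

Round 1 adds ΔG = €132 billion; each later round is MPC = 0.67 times the previous.
After 3 rounds: 132 + 88.44 + 59.2548 = ΔG·(1 − c^3)/(1 − c) = 132 × (1 − 0.300763)/0.33 ≈ €279.7 billion.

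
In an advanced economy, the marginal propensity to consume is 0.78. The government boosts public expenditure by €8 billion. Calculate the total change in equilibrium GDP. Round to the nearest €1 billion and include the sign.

Expenditure multiplier = 1/(1 − MPC) = 1/(1 − 0.78) = 1/0.22 ≈ 4.545.
ΔY = k × ΔG = (+€8 billion) / 0.22 ≈ +€36 billion.

+€36 billion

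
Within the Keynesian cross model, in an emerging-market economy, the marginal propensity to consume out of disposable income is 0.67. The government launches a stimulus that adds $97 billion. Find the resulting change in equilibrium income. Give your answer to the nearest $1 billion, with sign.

+$294 billion

Expenditure multiplier = 1/(1 − MPC) = 1/(1 − 0.67) = 1/0.33 ≈ 3.03.
ΔY = k × ΔG = (+$97 billion) / 0.33 ≈ +$294 billion.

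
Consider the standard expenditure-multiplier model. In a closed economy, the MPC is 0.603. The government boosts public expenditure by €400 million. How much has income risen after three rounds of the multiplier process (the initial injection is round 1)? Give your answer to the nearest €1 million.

€787 million

Round 1 adds ΔG = €400 million; each later round is MPC = 0.603 times the previous.
After 3 rounds: 400 + 241.2 + 145.4436 = ΔG·(1 − c^3)/(1 − c) = 400 × (1 − 0.219256227)/0.397 ≈ €787 million.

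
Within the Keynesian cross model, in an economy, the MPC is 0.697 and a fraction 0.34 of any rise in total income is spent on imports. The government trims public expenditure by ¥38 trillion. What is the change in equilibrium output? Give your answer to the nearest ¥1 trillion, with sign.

Spending multiplier = 1/(1 − c + m) = 1/(1 − 0.697 + 0.34) = 1/0.643 ≈ 1.555.
ΔY = k × ΔG = (−¥38 trillion) / 0.643 ≈ −¥59 trillion.

−¥59 trillion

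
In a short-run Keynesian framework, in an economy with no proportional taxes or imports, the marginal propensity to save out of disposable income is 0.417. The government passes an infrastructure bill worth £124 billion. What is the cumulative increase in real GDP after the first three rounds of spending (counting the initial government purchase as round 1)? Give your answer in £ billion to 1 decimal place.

MPC = 1 − MPS = 1 − 0.417 = 0.583.
Round 1 adds ΔG = £124 billion; each later round is MPC = 0.583 times the previous.
After 3 rounds: 124 + 72.292 + 42.146236 = ΔG·(1 − c^3)/(1 − c) = 124 × (1 − 0.198155287)/0.417 ≈ £238.4 billion.

£238.4 billion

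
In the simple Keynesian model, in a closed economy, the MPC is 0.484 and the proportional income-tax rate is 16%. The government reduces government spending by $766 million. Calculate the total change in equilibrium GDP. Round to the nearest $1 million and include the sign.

−$1,291 million

Spending multiplier = 1/(1 − c(1−t)) = 1/(1 − 0.484×0.84) = 1/0.59344 ≈ 1.685.
ΔY = k × ΔG = (−$766 million) / 0.59344 ≈ −$1,291 million.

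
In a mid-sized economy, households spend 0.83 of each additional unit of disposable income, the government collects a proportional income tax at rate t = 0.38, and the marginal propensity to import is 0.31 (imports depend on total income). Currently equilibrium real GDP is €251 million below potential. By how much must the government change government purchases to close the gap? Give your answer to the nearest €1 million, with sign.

Spending multiplier = 1/(1 − c(1−t) + m) = 1/(1 − 0.83×0.62 + 0.31) = 1/0.7954 ≈ 1.257.
Need ΔY = +€251 million, so ΔG = ΔY/k = (+€251 million) × 0.7954 ≈ +€200 million.
The government should increase government purchases by €200 million.

+€200 million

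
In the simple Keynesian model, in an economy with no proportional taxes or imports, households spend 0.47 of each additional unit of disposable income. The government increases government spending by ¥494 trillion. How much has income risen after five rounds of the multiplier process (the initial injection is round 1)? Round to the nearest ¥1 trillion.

¥911 trillion

Round 1 adds ΔG = ¥494 trillion; each later round is MPC = 0.47 times the previous.
After 5 rounds: 494 + 232.18 + 109.1246 + 51.288562 + 24.10562414 = ΔG·(1 − c^5)/(1 − c) = 494 × (1 − 0.0229345007)/0.53 ≈ ¥911 trillion.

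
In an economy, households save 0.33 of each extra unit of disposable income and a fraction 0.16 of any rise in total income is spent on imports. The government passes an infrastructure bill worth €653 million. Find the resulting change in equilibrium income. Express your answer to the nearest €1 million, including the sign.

+€1,333 million

MPC = 1 − MPS = 1 − 0.33 = 0.67.
Expenditure multiplier = 1/(1 − c + m) = 1/(1 − 0.67 + 0.16) = 1/0.49 ≈ 2.041.
ΔY = k × ΔG = (+€653 million) / 0.49 ≈ +€1,333 million.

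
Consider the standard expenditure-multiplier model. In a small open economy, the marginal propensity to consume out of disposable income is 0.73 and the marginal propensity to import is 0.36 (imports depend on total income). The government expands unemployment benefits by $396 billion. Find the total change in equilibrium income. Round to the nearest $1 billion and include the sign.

+$459 billion

The transfer change shifts disposable income by +$396 billion, so first-round consumption changes by c·ΔTR = 0.73 × (+$396 billion) = +$289.08 billion.
Expenditure multiplier = 1/(1 − c + m) = 1/(1 − 0.73 + 0.36) = 1/0.63 ≈ 1.587.
The transfer multiplier is c × k ≈ 1.159, so ΔY = k × (c·ΔTR) = (+$289.08 billion) / 0.63 ≈ +$459 billion.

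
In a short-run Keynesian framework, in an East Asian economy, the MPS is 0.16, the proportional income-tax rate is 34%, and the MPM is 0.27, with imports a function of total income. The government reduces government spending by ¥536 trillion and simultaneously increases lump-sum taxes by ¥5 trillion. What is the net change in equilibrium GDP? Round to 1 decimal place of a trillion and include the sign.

MPC = 1 − MPS = 1 − 0.16 = 0.84.
Expenditure multiplier = 1/(1 − c(1−t) + m) = 1/(1 − 0.84×0.66 + 0.27) = 1/0.7156 ≈ 1.397.
ΔG contributes k·ΔG = (−¥536 trillion) / 0.7156 ≈ −¥749 trillion.
ΔT of +¥5 trillion changes first-round spending by −c·ΔT = −¥4.2 trillion, contributing k·(−c·ΔT) = (−¥4.2 trillion) / 0.7156 ≈ −¥5.9 trillion.
Net ΔY = k(ΔG − c·ΔT) = (−¥540.2 trillion) / 0.7156 ≈ −¥754.9 trillion.

−¥754.9 trillion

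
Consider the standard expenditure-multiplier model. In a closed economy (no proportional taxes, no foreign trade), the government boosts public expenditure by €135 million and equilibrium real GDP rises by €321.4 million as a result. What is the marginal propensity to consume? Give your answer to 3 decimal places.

0.580

Implied spending multiplier k = ΔY/ΔG = 321.4/135 ≈ 2.3807.
Since k = 1/(1 − MPC), MPC = 1 − 1/k = 1 − ΔG/ΔY = 1 − 135/321.4 ≈ 0.580.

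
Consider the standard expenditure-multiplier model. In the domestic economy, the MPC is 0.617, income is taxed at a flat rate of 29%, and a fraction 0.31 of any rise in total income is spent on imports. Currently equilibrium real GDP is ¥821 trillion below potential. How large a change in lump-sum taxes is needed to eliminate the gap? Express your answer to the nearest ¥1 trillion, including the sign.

Spending multiplier = 1/(1 − c(1−t) + m) = 1/(1 − 0.617×0.71 + 0.31) = 1/0.87193 ≈ 1.147.
Tax multiplier = −c·k = −0.617/0.87193 ≈ −0.708. Need ΔY = +¥821 trillion, so ΔT = ΔY/(−c·k) = −(+¥821 trillion) × 0.87193 / 0.617 ≈ −¥1,160 trillion.
The government should cut lump-sum taxes by ¥1,160 trillion.

−¥1,160 trillion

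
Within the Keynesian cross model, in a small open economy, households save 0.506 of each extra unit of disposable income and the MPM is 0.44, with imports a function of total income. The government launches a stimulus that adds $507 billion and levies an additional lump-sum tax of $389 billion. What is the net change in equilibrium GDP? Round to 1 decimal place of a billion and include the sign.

MPC = 1 − MPS = 1 − 0.506 = 0.494.
Expenditure multiplier = 1/(1 − c + m) = 1/(1 − 0.494 + 0.44) = 1/0.946 ≈ 1.057.
ΔG contributes k·ΔG = (+$507 billion) / 0.946 ≈ +$535.9 billion.
ΔT of +$389 billion changes first-round spending by −c·ΔT = −$192.166 billion, contributing k·(−c·ΔT) = (−$192.166 billion) / 0.946 ≈ −$203.1 billion.
Net ΔY = k(ΔG − c·ΔT) = (+$314.834 billion) / 0.946 ≈ +$332.8 billion.

+$332.8 billion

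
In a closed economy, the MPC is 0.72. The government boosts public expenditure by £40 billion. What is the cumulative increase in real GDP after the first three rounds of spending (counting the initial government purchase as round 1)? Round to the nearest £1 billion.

Round 1 adds ΔG = £40 billion; each later round is MPC = 0.72 times the previous.
After 3 rounds: 40 + 28.8 + 20.736 = ΔG·(1 − c^3)/(1 − c) = 40 × (1 − 0.373248)/0.28 ≈ £90 billion.

£90 billion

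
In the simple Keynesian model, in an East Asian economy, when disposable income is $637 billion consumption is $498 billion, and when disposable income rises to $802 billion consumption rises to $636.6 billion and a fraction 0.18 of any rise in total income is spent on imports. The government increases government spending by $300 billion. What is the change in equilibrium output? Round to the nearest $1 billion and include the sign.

MPC = ΔC/ΔYd = (636.6 − 498)/(802 − 637) = 138.6/165 = 0.84.
Spending multiplier = 1/(1 − c + m) = 1/(1 − 0.84 + 0.18) = 1/0.34 ≈ 2.941.
ΔY = k × ΔG = (+$300 billion) / 0.34 ≈ +$882 billion.

+$882 billion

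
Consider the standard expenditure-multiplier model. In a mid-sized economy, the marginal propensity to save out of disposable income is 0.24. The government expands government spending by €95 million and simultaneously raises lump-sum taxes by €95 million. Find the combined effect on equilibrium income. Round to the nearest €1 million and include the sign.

MPC = 1 − MPS = 1 − 0.24 = 0.76.
Expenditure multiplier = 1/(1 − MPC) = 1/(1 − 0.76) = 1/0.24 ≈ 4.167.
ΔG contributes k·ΔG = (+€95 million) / 0.24 ≈ +€395.8 million.
ΔT of +€95 million changes first-round spending by −c·ΔT = −€72.2 million, contributing k·(−c·ΔT) = (−€72.2 million) / 0.24 ≈ −€300.8 million.
With ΔG = ΔT and no other leakages, the balanced-budget multiplier is 1, so ΔY = ΔG = +€95 million.

+€95 million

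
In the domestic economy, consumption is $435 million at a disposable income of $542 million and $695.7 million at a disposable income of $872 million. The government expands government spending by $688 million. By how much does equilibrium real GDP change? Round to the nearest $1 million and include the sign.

MPC = ΔC/ΔYd = (695.7 − 435)/(872 − 542) = 260.7/330 = 0.79.
Expenditure multiplier = 1/(1 − MPC) = 1/(1 − 0.79) = 1/0.21 ≈ 4.762.
ΔY = k × ΔG = (+$688 million) / 0.21 ≈ +$3,276 million.

+$3,276 million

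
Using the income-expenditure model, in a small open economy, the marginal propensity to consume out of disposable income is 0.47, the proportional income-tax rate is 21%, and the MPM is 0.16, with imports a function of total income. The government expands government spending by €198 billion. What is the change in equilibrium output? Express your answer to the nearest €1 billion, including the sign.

+€251 billion

Government-spending multiplier = 1/(1 − c(1−t) + m) = 1/(1 − 0.47×0.79 + 0.16) = 1/0.7887 ≈ 1.268.
ΔY = k × ΔG = (+€198 billion) / 0.7887 ≈ +€251 billion.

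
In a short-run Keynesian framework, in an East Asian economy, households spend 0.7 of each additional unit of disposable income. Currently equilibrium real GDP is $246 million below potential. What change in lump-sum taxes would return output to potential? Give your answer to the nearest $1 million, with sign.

Spending multiplier = 1/(1 − MPC) = 1/(1 − 0.7) = 1/0.3 ≈ 3.333.
Tax multiplier = −c·k = −0.7/0.3 ≈ −2.333. Need ΔY = +$246 million, so ΔT = ΔY/(−c·k) = −(+$246 million) × 0.3 / 0.7 ≈ −$105 million.
The government should cut lump-sum taxes by $105 million.

−$105 million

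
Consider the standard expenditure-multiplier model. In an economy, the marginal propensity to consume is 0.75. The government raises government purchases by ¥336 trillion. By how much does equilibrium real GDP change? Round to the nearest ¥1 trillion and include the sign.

+¥1,344 trillion

Government-spending multiplier = 1/(1 − MPC) = 1/(1 − 0.75) = 1/0.25 = 4.
ΔY = k × ΔG = (+¥336 trillion) / 0.25 = +¥1,344 trillion.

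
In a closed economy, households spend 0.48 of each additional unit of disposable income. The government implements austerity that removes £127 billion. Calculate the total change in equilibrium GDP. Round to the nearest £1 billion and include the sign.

−£244 billion

Expenditure multiplier = 1/(1 − MPC) = 1/(1 − 0.48) = 1/0.52 ≈ 1.923.
ΔY = k × ΔG = (−£127 billion) / 0.52 ≈ −£244 billion.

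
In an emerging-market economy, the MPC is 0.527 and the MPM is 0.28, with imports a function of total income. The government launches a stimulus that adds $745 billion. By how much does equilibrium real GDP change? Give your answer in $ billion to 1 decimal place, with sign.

+$989.4 billion

Government-spending multiplier = 1/(1 − c + m) = 1/(1 − 0.527 + 0.28) = 1/0.753 ≈ 1.328.
ΔY = k × ΔG = (+$745 billion) / 0.753 ≈ +$989.4 billion.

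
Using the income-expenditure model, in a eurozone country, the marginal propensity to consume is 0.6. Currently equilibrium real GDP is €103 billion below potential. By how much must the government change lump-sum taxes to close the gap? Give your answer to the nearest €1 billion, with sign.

−€69 billion

Spending multiplier = 1/(1 − MPC) = 1/(1 − 0.6) = 1/0.4 = 2.5.
Tax multiplier = −c·k = −0.6/0.4 = −1.5. Need ΔY = +€103 billion, so ΔT = ΔY/(−c·k) = −(+€103 billion) × 0.4 / 0.6 ≈ −€69 billion.
The government should cut lump-sum taxes by €69 billion.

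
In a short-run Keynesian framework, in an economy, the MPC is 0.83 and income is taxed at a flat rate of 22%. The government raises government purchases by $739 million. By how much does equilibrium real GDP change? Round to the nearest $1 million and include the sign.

Expenditure multiplier = 1/(1 − c(1−t)) = 1/(1 − 0.83×0.78) = 1/0.3526 ≈ 2.836.
ΔY = k × ΔG = (+$739 million) / 0.3526 ≈ +$2,096 million.

+$2,096 million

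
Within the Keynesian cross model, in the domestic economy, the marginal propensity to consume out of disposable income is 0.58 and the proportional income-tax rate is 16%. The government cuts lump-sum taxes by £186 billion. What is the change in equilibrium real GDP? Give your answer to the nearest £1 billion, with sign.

A lump-sum tax change of −£186 billion shifts disposable income by +£186 billion; first-round consumption changes by −c × ΔT = −0.58 × (−£186 billion) = +£107.88 billion.
Expenditure multiplier = 1/(1 − c(1−t)) = 1/(1 − 0.58×0.84) = 1/0.5128 ≈ 1.95.
The tax multiplier is −c × k ≈ −1.131, so ΔY = k × (−c·ΔT) = (+£107.88 billion) / 0.5128 ≈ +£210 billion.

+£210 billion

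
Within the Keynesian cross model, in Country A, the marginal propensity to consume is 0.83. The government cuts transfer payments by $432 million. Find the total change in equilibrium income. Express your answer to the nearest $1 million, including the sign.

−$2,109 million

The transfer change shifts disposable income by −$432 million, so first-round consumption changes by c·ΔTR = 0.83 × (−$432 million) = −$358.56 million.
Expenditure multiplier = 1/(1 − MPC) = 1/(1 − 0.83) = 1/0.17 ≈ 5.882.
The transfer multiplier is c × k ≈ 4.882, so ΔY = k × (c·ΔTR) = (−$358.56 million) / 0.17 ≈ −$2,109 million.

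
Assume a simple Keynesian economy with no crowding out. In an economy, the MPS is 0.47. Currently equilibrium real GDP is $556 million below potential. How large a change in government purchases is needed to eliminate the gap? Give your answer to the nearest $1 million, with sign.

MPC = 1 − MPS = 1 − 0.47 = 0.53.
Spending multiplier = 1/(1 − MPC) = 1/(1 − 0.53) = 1/0.47 ≈ 2.128.
Need ΔY = +$556 million, so ΔG = ΔY/k = (+$556 million) × 0.47 ≈ +$261 million.
The government should increase government purchases by $261 million.

+$261 million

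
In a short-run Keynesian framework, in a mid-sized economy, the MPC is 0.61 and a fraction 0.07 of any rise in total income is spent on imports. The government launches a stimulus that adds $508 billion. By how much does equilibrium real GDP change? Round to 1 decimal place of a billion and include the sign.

Expenditure multiplier = 1/(1 − c + m) = 1/(1 − 0.61 + 0.07) = 1/0.46 ≈ 2.174.
ΔY = k × ΔG = (+$508 billion) / 0.46 ≈ +$1,104.3 billion.

+$1,104.3 billion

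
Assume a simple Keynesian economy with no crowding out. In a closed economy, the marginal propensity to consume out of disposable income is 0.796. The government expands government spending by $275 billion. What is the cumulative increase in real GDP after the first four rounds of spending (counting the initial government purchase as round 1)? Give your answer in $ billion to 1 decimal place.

Round 1 adds ΔG = $275 billion; each later round is MPC = 0.796 times the previous.
After 4 rounds: 275 + 218.9 + 174.2444 + 138.6985424 = ΔG·(1 − c^4)/(1 − c) = 275 × (1 − 0.401469235456)/0.204 ≈ $806.8 billion.

$806.8 billion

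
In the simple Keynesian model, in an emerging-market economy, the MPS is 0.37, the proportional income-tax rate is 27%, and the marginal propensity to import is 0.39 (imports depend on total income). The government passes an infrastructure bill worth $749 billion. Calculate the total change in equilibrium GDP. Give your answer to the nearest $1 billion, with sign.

+$805 billion

MPC = 1 − MPS = 1 − 0.37 = 0.63.
Spending multiplier = 1/(1 − c(1−t) + m) = 1/(1 − 0.63×0.73 + 0.39) = 1/0.9301 ≈ 1.075.
ΔY = k × ΔG = (+$749 billion) / 0.9301 ≈ +$805 billion.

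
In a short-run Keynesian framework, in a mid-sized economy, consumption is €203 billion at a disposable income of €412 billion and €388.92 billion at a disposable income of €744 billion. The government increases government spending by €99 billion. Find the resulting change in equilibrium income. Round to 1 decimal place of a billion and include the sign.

+€225.0 billion

MPC = ΔC/ΔYd = (388.92 − 203)/(744 − 412) = 185.92/332 = 0.56.
Spending multiplier = 1/(1 − MPC) = 1/(1 − 0.56) = 1/0.44 ≈ 2.273.
ΔY = k × ΔG = (+€99 billion) / 0.44 = +€225 billion.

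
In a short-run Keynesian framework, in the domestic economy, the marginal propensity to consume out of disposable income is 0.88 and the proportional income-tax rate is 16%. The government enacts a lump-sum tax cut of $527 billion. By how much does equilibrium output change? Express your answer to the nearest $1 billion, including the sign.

+$1,778 billion

A lump-sum tax change of −$527 billion shifts disposable income by +$527 billion; first-round consumption changes by −c × ΔT = −0.88 × (−$527 billion) = +$463.76 billion.
Expenditure multiplier = 1/(1 − c(1−t)) = 1/(1 − 0.88×0.84) = 1/0.2608 ≈ 3.834.
The tax multiplier is −c × k ≈ −3.374, so ΔY = k × (−c·ΔT) = (+$463.76 billion) / 0.2608 ≈ +$1,778 billion.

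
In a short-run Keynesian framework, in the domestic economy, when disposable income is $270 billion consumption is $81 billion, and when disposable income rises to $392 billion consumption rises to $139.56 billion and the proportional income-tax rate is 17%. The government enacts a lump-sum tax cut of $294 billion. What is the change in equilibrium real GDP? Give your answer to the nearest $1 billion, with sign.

+$235 billion

MPC = ΔC/ΔYd = (139.56 − 81)/(392 − 270) = 58.56/122 = 0.48.
A lump-sum tax change of −$294 billion shifts disposable income by +$294 billion; first-round consumption changes by −c × ΔT = −0.48 × (−$294 billion) = +$141.12 billion.
Expenditure multiplier = 1/(1 − c(1−t)) = 1/(1 − 0.48×0.83) = 1/0.6016 ≈ 1.662.
The tax multiplier is −c × k ≈ −0.798, so ΔY = k × (−c·ΔT) = (+$141.12 billion) / 0.6016 ≈ +$235 billion.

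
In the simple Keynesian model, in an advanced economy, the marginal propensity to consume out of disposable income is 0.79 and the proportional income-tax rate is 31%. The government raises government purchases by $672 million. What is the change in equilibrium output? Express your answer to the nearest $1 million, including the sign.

+$1,477 million

Expenditure multiplier = 1/(1 − c(1−t)) = 1/(1 − 0.79×0.69) = 1/0.4549 ≈ 2.198.
ΔY = k × ΔG = (+$672 million) / 0.4549 ≈ +$1,477 million.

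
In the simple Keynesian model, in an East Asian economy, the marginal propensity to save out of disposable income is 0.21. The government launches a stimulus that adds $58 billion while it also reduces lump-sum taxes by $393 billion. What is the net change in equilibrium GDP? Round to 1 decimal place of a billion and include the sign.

+$1,754.6 billion

MPC = 1 − MPS = 1 − 0.21 = 0.79.
Expenditure multiplier = 1/(1 − MPC) = 1/(1 − 0.79) = 1/0.21 ≈ 4.762.
ΔG contributes k·ΔG = (+$58 billion) / 0.21 ≈ +$276.2 billion.
ΔT of −$393 billion changes first-round spending by −c·ΔT = +$310.47 billion, contributing k·(−c·ΔT) = (+$310.47 billion) / 0.21 ≈ +$1,478.4 billion.
Net ΔY = k(ΔG − c·ΔT) = (+$368.47 billion) / 0.21 ≈ +$1,754.6 billion.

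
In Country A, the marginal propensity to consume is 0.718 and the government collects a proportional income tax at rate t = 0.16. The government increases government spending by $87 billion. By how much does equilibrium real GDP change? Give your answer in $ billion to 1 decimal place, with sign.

+$219.2 billion

Government-spending multiplier = 1/(1 − c(1−t)) = 1/(1 − 0.718×0.84) = 1/0.39688 ≈ 2.52.
ΔY = k × ΔG = (+$87 billion) / 0.39688 ≈ +$219.2 billion.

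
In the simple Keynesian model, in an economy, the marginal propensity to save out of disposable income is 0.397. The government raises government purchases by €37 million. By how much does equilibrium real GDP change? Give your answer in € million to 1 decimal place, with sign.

+€93.2 million

MPC = 1 − MPS = 1 − 0.397 = 0.603.
Spending multiplier = 1/(1 − MPC) = 1/(1 − 0.603) = 1/0.397 ≈ 2.519.
ΔY = k × ΔG = (+€37 million) / 0.397 ≈ +€93.2 million.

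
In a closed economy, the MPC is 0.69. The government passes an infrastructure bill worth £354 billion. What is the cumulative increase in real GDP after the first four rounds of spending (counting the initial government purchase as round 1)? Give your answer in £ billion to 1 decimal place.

£883.1 billion

Round 1 adds ΔG = £354 billion; each later round is MPC = 0.69 times the previous.
After 4 rounds: 354 + 244.26 + 168.5394 + 116.292186 = ΔG·(1 − c^4)/(1 − c) = 354 × (1 − 0.22667121)/0.31 ≈ £883.1 billion.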